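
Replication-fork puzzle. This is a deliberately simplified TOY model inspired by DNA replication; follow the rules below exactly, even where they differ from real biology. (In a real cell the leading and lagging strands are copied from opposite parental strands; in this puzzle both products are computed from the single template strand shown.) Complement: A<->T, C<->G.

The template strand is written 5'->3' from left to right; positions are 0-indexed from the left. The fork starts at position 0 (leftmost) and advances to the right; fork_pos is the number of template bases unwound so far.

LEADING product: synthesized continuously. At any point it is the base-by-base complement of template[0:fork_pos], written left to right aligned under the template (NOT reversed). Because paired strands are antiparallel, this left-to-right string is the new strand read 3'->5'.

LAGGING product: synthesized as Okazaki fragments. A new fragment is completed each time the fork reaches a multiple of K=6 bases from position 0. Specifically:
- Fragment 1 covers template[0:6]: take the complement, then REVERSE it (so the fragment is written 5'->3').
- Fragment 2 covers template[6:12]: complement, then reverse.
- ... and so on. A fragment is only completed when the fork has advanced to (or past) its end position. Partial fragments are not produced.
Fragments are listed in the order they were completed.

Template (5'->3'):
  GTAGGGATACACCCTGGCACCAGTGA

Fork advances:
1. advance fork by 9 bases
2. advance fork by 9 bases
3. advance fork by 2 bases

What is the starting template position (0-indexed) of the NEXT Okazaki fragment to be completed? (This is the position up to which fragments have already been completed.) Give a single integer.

Answer: 18

Derivation:
Step 1: advance 9 -> fork_pos = 0 + 9 = 9. Reached multiple(s) of 6: 6 -> fragment 1 completed (1 total).
Step 2: advance 9 -> fork_pos = 9 + 9 = 18. Reached multiple(s) of 6: 12, 18 -> fragments 2-3 completed (3 total).
Step 3: advance 2 -> fork_pos = 18 + 2 = 20. Next multiple of 6 is 24 (not reached); still 3 fragment(s).
3 fragment(s) completed, covering template[0:18] (3 x 6 = 18). The next fragment, fragment 4, covers template[18:24], so it starts at position 18.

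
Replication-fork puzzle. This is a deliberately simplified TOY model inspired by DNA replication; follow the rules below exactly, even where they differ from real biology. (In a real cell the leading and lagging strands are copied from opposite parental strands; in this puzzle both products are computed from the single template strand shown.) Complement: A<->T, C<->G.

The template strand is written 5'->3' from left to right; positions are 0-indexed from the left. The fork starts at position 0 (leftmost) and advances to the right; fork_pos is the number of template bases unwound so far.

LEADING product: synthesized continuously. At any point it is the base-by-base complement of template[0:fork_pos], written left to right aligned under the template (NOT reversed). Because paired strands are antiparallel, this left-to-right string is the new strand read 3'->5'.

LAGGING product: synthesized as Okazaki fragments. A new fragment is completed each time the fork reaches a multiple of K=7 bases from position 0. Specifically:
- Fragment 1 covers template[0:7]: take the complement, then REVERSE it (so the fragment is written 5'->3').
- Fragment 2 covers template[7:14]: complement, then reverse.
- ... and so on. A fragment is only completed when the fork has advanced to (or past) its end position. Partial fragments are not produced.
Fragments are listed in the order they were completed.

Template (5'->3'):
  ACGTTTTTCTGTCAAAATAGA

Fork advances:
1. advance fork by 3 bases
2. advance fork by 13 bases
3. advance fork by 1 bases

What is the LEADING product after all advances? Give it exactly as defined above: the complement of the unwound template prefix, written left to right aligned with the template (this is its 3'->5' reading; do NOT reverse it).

Step 1: advance 3 -> fork_pos = 0 + 3 = 3.
Step 2: advance 13 -> fork_pos = 3 + 13 = 16.
Step 3: advance 1 -> fork_pos = 16 + 1 = 17.
Unwound prefix: template[0:17] = ACGTTTTTCTGTCAAAA
Complement it base by base (A<->T, C<->G), keeping left-to-right order:
  [0:5] ACGTT -> TGCAA
  [5:10] TTTCT -> AAAGA
  [10:15] GTCAA -> CAGTT
  [15:17] AA -> TT
Concatenate: TGCAAAAAGACAGTTTT (length 17; written aligned with the template, i.e. 3'->5').

Answer: TGCAAAAAGACAGTTTT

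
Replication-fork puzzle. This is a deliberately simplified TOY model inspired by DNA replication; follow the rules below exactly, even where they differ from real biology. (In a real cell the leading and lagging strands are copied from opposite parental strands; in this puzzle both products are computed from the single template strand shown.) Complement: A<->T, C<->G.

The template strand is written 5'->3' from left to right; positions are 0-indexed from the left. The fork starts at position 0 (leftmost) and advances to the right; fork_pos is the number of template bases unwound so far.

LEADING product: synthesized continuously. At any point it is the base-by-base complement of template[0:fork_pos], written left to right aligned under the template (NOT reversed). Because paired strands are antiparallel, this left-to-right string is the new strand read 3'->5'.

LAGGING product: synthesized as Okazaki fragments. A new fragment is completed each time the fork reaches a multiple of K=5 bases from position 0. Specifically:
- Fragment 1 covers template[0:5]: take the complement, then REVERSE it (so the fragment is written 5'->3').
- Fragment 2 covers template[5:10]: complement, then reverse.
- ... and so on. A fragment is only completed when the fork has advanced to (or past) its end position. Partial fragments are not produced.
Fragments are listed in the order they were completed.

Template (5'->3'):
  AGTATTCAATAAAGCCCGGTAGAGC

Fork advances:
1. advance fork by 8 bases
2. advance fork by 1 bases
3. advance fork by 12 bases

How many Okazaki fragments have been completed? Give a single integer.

Answer: 4

Derivation:
Step 1: advance 8 -> fork_pos = 0 + 8 = 8. Reached multiple(s) of 5: 5 -> fragment 1 completed (1 total).
Step 2: advance 1 -> fork_pos = 8 + 1 = 9. Next multiple of 5 is 10 (not reached); still 1 fragment(s).
Step 3: advance 12 -> fork_pos = 9 + 12 = 21. Reached multiple(s) of 5: 10, 15, 20 -> fragments 2-4 completed (4 total).
Check: final fork_pos = 21; the multiples of 5 that are <= 21 are 5..20 -> 21 // 5 = 4 completed fragment(s).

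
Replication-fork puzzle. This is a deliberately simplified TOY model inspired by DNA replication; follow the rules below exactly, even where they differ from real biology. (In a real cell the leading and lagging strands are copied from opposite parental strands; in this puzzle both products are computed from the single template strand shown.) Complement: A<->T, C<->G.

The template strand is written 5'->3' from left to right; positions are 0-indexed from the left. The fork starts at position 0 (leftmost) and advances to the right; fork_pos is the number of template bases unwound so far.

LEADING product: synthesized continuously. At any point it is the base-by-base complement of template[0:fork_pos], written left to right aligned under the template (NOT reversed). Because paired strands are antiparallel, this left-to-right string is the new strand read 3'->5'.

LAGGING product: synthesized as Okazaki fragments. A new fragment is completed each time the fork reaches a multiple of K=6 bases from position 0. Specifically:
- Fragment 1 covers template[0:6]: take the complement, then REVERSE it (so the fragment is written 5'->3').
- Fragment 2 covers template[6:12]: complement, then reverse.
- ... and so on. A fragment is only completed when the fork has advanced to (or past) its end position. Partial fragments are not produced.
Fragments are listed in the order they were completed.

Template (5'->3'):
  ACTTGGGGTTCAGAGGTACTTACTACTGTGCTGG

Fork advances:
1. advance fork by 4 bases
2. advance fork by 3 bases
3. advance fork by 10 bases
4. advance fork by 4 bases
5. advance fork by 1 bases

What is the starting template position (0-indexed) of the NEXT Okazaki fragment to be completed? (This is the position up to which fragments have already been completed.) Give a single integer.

Step 1: advance 4 -> fork_pos = 0 + 4 = 4. Next multiple of 6 is 6 (not reached); still 0 fragment(s).
Step 2: advance 3 -> fork_pos = 4 + 3 = 7. Reached multiple(s) of 6: 6 -> fragment 1 completed (1 total).
Step 3: advance 10 -> fork_pos = 7 + 10 = 17. Reached multiple(s) of 6: 12 -> fragment 2 completed (2 total).
Step 4: advance 4 -> fork_pos = 17 + 4 = 21. Reached multiple(s) of 6: 18 -> fragment 3 completed (3 total).
Step 5: advance 1 -> fork_pos = 21 + 1 = 22. Next multiple of 6 is 24 (not reached); still 3 fragment(s).
3 fragment(s) completed, covering template[0:18] (3 x 6 = 18). The next fragment, fragment 4, covers template[18:24], so it starts at position 18.

Answer: 18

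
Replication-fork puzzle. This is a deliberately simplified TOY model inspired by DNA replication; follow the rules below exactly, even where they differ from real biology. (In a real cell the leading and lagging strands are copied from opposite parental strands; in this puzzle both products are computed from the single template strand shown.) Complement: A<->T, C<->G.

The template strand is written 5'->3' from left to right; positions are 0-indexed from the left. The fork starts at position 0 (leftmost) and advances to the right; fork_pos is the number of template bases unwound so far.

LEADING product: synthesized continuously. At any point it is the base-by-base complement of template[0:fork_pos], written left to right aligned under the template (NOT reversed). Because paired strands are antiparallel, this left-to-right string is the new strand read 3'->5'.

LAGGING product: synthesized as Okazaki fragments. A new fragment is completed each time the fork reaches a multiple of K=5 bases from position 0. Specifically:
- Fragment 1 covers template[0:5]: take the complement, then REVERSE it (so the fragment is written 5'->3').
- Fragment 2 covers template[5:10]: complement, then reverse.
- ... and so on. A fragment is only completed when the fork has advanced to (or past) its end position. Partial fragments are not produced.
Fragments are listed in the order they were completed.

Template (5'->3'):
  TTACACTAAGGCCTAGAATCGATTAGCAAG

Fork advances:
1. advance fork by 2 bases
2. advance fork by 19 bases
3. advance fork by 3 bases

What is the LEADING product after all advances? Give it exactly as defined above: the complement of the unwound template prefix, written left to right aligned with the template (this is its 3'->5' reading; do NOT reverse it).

Step 1: advance 2 -> fork_pos = 0 + 2 = 2.
Step 2: advance 19 -> fork_pos = 2 + 19 = 21.
Step 3: advance 3 -> fork_pos = 21 + 3 = 24.
Unwound prefix: template[0:24] = TTACACTAAGGCCTAGAATCGATT
Complement it base by base (A<->T, C<->G), keeping left-to-right order:
  [0:5] TTACA -> AATGT
  [5:10] CTAAG -> GATTC
  [10:15] GCCTA -> CGGAT
  [15:20] GAATC -> CTTAG
  [20:24] GATT -> CTAA
Concatenate: AATGTGATTCCGGATCTTAGCTAA (length 24; written aligned with the template, i.e. 3'->5').

Answer: AATGTGATTCCGGATCTTAGCTAA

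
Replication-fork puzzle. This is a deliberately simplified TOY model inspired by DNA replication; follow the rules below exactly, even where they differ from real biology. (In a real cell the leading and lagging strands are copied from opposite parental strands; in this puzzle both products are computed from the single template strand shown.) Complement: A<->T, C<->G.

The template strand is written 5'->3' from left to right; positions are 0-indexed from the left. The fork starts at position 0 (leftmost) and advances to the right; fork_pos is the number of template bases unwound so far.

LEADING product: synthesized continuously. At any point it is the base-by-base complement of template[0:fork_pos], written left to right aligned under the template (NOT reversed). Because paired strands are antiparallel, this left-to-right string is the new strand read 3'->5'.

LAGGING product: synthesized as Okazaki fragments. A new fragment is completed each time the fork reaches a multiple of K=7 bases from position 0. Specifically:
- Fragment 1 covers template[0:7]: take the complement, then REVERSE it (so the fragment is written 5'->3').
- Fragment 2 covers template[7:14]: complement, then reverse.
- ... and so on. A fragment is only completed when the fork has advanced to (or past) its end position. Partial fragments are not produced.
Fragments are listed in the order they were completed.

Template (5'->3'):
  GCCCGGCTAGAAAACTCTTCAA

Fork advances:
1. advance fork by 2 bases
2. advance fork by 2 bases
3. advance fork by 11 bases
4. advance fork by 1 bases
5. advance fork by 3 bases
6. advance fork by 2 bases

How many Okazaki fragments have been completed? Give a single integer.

Step 1: advance 2 -> fork_pos = 0 + 2 = 2. Next multiple of 7 is 7 (not reached); still 0 fragment(s).
Step 2: advance 2 -> fork_pos = 2 + 2 = 4. Next multiple of 7 is 7 (not reached); still 0 fragment(s).
Step 3: advance 11 -> fork_pos = 4 + 11 = 15. Reached multiple(s) of 7: 7, 14 -> fragments 1-2 completed (2 total).
Step 4: advance 1 -> fork_pos = 15 + 1 = 16. Next multiple of 7 is 21 (not reached); still 2 fragment(s).
Step 5: advance 3 -> fork_pos = 16 + 3 = 19. Next multiple of 7 is 21 (not reached); still 2 fragment(s).
Step 6: advance 2 -> fork_pos = 19 + 2 = 21. Reached multiple(s) of 7: 21 -> fragment 3 completed (3 total).
Check: final fork_pos = 21; the multiples of 7 that are <= 21 are 7..21 -> 21 // 7 = 3 completed fragment(s).

Answer: 3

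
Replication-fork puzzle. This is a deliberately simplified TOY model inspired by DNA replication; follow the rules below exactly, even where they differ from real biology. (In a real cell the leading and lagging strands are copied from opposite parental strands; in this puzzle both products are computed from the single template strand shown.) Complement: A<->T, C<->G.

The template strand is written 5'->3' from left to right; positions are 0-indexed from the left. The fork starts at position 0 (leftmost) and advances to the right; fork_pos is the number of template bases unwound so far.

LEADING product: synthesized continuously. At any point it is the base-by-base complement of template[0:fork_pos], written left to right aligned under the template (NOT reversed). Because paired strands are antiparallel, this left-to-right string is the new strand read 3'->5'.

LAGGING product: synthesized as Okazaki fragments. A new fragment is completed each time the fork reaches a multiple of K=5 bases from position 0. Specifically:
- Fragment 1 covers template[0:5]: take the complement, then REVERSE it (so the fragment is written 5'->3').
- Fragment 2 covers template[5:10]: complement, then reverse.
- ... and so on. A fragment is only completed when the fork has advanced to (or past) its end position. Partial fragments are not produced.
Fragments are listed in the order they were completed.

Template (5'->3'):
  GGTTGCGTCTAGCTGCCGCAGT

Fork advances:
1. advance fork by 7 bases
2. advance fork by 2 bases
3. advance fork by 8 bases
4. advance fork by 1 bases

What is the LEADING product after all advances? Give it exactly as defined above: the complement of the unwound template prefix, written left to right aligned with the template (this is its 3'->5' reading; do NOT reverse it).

Step 1: advance 7 -> fork_pos = 0 + 7 = 7.
Step 2: advance 2 -> fork_pos = 7 + 2 = 9.
Step 3: advance 8 -> fork_pos = 9 + 8 = 17.
Step 4: advance 1 -> fork_pos = 17 + 1 = 18.
Unwound prefix: template[0:18] = GGTTGCGTCTAGCTGCCG
Complement it base by base (A<->T, C<->G), keeping left-to-right order:
  [0:5] GGTTG -> CCAAC
  [5:10] CGTCT -> GCAGA
  [10:15] AGCTG -> TCGAC
  [15:18] CCG -> GGC
Concatenate: CCAACGCAGATCGACGGC (length 18; written aligned with the template, i.e. 3'->5').

Answer: CCAACGCAGATCGACGGC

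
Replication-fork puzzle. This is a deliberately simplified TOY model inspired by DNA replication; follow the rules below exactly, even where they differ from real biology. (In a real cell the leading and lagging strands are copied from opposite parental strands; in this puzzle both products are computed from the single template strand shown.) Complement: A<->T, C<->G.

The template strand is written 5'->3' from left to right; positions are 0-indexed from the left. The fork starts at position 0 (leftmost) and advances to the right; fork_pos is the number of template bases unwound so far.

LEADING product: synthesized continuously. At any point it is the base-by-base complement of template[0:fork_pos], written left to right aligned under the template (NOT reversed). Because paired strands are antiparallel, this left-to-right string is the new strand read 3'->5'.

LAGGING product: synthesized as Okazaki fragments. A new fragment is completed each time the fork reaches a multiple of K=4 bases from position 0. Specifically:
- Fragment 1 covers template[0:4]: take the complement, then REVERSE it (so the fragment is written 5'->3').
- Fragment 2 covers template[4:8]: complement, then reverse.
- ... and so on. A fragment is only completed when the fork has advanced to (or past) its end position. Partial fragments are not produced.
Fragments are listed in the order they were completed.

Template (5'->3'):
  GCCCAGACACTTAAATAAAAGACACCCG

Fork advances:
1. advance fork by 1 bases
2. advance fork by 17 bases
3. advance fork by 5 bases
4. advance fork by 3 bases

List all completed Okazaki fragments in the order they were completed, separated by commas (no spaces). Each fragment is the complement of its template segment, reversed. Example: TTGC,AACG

Answer: GGGC,GTCT,AAGT,ATTT,TTTT,TGTC

Derivation:
Step 1: advance 1 -> fork_pos = 0 + 1 = 1. Next multiple of 4 is 4 (not reached); still 0 fragment(s).
Step 2: advance 17 -> fork_pos = 1 + 17 = 18. Reached multiple(s) of 4: 4, 8, 12, 16 -> fragments 1-4 completed (4 total).
Step 3: advance 5 -> fork_pos = 18 + 5 = 23. Reached multiple(s) of 4: 20 -> fragment 5 completed (5 total).
Step 4: advance 3 -> fork_pos = 23 + 3 = 26. Reached multiple(s) of 4: 24 -> fragment 6 completed (6 total).
Final fork_pos = 26, so 6 fragment(s) are complete. Build each: template segment -> complement -> reverse.
Fragment 1: template[0:4] = GCCC -> complement CGGG -> reversed GGGC
Fragment 2: template[4:8] = AGAC -> complement TCTG -> reversed GTCT
Fragment 3: template[8:12] = ACTT -> complement TGAA -> reversed AAGT
Fragment 4: template[12:16] = AAAT -> complement TTTA -> reversed ATTT
Fragment 5: template[16:20] = AAAA -> complement TTTT -> reversed TTTT
Fragment 6: template[20:24] = GACA -> complement CTGT -> reversed TGTC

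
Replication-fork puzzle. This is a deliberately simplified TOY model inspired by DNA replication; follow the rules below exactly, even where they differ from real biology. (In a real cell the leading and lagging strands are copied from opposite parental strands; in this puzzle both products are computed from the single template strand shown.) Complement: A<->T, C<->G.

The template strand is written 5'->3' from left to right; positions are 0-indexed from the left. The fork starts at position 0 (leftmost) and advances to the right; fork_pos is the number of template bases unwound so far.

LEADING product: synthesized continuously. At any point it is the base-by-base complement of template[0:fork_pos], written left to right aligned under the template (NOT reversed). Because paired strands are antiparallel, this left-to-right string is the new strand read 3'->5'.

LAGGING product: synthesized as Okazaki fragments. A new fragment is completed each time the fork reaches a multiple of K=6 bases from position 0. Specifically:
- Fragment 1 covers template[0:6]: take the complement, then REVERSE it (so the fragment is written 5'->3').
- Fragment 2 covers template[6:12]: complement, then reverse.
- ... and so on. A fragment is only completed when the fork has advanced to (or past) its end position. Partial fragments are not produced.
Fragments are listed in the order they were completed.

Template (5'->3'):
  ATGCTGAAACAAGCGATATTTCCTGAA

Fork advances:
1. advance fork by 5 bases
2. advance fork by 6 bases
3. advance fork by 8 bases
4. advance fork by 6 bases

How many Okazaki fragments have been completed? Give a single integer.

Step 1: advance 5 -> fork_pos = 0 + 5 = 5. Next multiple of 6 is 6 (not reached); still 0 fragment(s).
Step 2: advance 6 -> fork_pos = 5 + 6 = 11. Reached multiple(s) of 6: 6 -> fragment 1 completed (1 total).
Step 3: advance 8 -> fork_pos = 11 + 8 = 19. Reached multiple(s) of 6: 12, 18 -> fragments 2-3 completed (3 total).
Step 4: advance 6 -> fork_pos = 19 + 6 = 25. Reached multiple(s) of 6: 24 -> fragment 4 completed (4 total).
Check: final fork_pos = 25; the multiples of 6 that are <= 25 are 6..24 -> 25 // 6 = 4 completed fragment(s).

Answer: 4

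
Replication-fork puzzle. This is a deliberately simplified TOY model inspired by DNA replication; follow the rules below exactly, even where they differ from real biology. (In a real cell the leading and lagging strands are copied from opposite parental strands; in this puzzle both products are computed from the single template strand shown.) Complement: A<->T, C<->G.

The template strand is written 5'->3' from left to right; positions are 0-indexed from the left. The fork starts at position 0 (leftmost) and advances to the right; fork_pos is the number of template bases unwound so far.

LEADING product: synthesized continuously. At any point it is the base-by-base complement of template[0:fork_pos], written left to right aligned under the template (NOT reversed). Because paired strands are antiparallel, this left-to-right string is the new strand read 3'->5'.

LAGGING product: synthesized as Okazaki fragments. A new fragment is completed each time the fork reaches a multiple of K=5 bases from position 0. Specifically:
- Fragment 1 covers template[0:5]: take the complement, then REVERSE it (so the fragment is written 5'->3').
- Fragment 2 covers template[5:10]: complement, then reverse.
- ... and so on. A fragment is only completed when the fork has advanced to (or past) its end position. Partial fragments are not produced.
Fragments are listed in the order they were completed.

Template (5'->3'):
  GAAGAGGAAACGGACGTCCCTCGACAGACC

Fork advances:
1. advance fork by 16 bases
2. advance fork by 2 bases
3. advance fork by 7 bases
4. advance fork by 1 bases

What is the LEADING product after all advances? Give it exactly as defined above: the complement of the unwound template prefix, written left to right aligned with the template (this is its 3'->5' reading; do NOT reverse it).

Answer: CTTCTCCTTTGCCTGCAGGGAGCTGT

Derivation:
Step 1: advance 16 -> fork_pos = 0 + 16 = 16.
Step 2: advance 2 -> fork_pos = 16 + 2 = 18.
Step 3: advance 7 -> fork_pos = 18 + 7 = 25.
Step 4: advance 1 -> fork_pos = 25 + 1 = 26.
Unwound prefix: template[0:26] = GAAGAGGAAACGGACGTCCCTCGACA
Complement it base by base (A<->T, C<->G), keeping left-to-right order:
  [0:5] GAAGA -> CTTCT
  [5:10] GGAAA -> CCTTT
  [10:15] CGGAC -> GCCTG
  [15:20] GTCCC -> CAGGG
  [20:25] TCGAC -> AGCTG
  [25:26] A -> T
Concatenate: CTTCTCCTTTGCCTGCAGGGAGCTGT (length 26; written aligned with the template, i.e. 3'->5').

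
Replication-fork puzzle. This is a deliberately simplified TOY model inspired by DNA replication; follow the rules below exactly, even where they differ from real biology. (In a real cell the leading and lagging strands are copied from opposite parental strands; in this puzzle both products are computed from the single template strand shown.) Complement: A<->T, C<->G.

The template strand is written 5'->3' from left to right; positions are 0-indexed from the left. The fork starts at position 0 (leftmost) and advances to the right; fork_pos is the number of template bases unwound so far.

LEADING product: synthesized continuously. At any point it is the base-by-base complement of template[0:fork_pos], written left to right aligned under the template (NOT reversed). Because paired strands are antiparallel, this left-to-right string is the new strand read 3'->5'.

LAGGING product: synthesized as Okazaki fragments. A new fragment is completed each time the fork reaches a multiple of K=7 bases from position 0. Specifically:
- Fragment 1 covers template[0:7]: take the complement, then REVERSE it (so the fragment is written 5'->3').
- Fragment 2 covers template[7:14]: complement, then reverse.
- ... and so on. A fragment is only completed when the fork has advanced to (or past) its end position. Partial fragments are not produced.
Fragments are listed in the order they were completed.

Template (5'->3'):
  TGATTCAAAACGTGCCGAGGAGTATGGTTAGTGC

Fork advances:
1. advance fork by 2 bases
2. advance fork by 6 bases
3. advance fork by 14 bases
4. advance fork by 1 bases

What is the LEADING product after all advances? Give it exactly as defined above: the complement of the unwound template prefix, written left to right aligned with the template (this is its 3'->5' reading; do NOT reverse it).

Step 1: advance 2 -> fork_pos = 0 + 2 = 2.
Step 2: advance 6 -> fork_pos = 2 + 6 = 8.
Step 3: advance 14 -> fork_pos = 8 + 14 = 22.
Step 4: advance 1 -> fork_pos = 22 + 1 = 23.
Unwound prefix: template[0:23] = TGATTCAAAACGTGCCGAGGAGT
Complement it base by base (A<->T, C<->G), keeping left-to-right order:
  [0:5] TGATT -> ACTAA
  [5:10] CAAAA -> GTTTT
  [10:15] CGTGC -> GCACG
  [15:20] CGAGG -> GCTCC
  [20:23] AGT -> TCA
Concatenate: ACTAAGTTTTGCACGGCTCCTCA (length 23; written aligned with the template, i.e. 3'->5').

Answer: ACTAAGTTTTGCACGGCTCCTCA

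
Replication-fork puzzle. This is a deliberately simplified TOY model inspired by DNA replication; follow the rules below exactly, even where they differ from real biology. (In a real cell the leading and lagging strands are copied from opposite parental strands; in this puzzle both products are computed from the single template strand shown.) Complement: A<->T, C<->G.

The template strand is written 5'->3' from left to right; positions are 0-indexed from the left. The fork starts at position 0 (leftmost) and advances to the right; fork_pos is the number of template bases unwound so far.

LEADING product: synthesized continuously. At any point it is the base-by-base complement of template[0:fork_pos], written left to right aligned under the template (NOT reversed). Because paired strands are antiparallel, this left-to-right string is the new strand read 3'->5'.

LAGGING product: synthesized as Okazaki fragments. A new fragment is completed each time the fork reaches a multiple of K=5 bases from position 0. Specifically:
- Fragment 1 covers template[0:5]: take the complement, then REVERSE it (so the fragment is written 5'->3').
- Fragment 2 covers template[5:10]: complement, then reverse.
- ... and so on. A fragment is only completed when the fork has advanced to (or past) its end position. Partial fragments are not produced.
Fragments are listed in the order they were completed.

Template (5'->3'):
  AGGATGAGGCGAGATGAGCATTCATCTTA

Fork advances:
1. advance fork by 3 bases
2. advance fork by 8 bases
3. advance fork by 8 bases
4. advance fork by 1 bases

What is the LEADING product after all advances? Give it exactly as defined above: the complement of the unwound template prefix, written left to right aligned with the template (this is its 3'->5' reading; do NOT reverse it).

Step 1: advance 3 -> fork_pos = 0 + 3 = 3.
Step 2: advance 8 -> fork_pos = 3 + 8 = 11.
Step 3: advance 8 -> fork_pos = 11 + 8 = 19.
Step 4: advance 1 -> fork_pos = 19 + 1 = 20.
Unwound prefix: template[0:20] = AGGATGAGGCGAGATGAGCA
Complement it base by base (A<->T, C<->G), keeping left-to-right order:
  [0:5] AGGAT -> TCCTA
  [5:10] GAGGC -> CTCCG
  [10:15] GAGAT -> CTCTA
  [15:20] GAGCA -> CTCGT
Concatenate: TCCTACTCCGCTCTACTCGT (length 20; written aligned with the template, i.e. 3'->5').

Answer: TCCTACTCCGCTCTACTCGT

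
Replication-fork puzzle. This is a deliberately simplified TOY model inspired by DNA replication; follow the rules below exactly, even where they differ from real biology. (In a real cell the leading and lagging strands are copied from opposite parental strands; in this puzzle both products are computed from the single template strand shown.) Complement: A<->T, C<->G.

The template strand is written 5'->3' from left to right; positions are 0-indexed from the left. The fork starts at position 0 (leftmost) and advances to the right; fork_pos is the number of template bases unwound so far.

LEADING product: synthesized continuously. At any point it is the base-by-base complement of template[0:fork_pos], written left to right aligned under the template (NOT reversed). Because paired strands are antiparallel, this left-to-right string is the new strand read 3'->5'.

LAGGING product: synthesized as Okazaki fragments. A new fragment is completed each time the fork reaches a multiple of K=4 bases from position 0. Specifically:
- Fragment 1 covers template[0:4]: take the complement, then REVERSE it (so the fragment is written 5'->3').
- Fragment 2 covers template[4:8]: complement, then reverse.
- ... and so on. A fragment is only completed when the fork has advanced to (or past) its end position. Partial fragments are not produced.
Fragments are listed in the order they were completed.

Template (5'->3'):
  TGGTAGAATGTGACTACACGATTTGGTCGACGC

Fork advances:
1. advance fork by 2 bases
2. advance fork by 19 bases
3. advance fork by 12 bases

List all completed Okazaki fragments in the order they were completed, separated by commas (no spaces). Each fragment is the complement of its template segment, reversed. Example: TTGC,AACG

Answer: ACCA,TTCT,CACA,TAGT,CGTG,AAAT,GACC,CGTC

Derivation:
Step 1: advance 2 -> fork_pos = 0 + 2 = 2. Next multiple of 4 is 4 (not reached); still 0 fragment(s).
Step 2: advance 19 -> fork_pos = 2 + 19 = 21. Reached multiple(s) of 4: 4, 8, 12, 16, 20 -> fragments 1-5 completed (5 total).
Step 3: advance 12 -> fork_pos = 21 + 12 = 33. Reached multiple(s) of 4: 24, 28, 32 -> fragments 6-8 completed (8 total).
Final fork_pos = 33, so 8 fragment(s) are complete. Build each: template segment -> complement -> reverse.
Fragment 1: template[0:4] = TGGT -> complement ACCA -> reversed ACCA
Fragment 2: template[4:8] = AGAA -> complement TCTT -> reversed TTCT
Fragment 3: template[8:12] = TGTG -> complement ACAC -> reversed CACA
Fragment 4: template[12:16] = ACTA -> complement TGAT -> reversed TAGT
Fragment 5: template[16:20] = CACG -> complement GTGC -> reversed CGTG
Fragment 6: template[20:24] = ATTT -> complement TAAA -> reversed AAAT
Fragment 7: template[24:28] = GGTC -> complement CCAG -> reversed GACC
Fragment 8: template[28:32] = GACG -> complement CTGC -> reversed CGTC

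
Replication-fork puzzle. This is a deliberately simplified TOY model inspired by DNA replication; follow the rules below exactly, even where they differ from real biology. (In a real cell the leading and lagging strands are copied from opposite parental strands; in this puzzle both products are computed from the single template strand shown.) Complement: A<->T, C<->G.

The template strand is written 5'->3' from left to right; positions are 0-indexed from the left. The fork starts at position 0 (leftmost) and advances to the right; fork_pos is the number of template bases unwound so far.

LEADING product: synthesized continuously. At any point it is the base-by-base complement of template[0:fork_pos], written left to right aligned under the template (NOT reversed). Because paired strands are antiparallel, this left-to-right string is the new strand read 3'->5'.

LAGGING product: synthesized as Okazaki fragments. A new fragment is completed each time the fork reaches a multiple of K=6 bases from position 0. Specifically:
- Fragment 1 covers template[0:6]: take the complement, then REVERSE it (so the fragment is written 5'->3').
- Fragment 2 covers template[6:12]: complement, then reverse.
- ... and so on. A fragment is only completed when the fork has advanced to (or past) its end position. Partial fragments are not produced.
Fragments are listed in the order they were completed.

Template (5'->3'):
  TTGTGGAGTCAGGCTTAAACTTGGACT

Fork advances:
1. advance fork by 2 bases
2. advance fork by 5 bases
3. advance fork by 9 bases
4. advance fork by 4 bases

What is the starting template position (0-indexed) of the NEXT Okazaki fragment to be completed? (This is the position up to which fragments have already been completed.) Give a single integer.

Step 1: advance 2 -> fork_pos = 0 + 2 = 2. Next multiple of 6 is 6 (not reached); still 0 fragment(s).
Step 2: advance 5 -> fork_pos = 2 + 5 = 7. Reached multiple(s) of 6: 6 -> fragment 1 completed (1 total).
Step 3: advance 9 -> fork_pos = 7 + 9 = 16. Reached multiple(s) of 6: 12 -> fragment 2 completed (2 total).
Step 4: advance 4 -> fork_pos = 16 + 4 = 20. Reached multiple(s) of 6: 18 -> fragment 3 completed (3 total).
3 fragment(s) completed, covering template[0:18] (3 x 6 = 18). The next fragment, fragment 4, covers template[18:24], so it starts at position 18.

Answer: 18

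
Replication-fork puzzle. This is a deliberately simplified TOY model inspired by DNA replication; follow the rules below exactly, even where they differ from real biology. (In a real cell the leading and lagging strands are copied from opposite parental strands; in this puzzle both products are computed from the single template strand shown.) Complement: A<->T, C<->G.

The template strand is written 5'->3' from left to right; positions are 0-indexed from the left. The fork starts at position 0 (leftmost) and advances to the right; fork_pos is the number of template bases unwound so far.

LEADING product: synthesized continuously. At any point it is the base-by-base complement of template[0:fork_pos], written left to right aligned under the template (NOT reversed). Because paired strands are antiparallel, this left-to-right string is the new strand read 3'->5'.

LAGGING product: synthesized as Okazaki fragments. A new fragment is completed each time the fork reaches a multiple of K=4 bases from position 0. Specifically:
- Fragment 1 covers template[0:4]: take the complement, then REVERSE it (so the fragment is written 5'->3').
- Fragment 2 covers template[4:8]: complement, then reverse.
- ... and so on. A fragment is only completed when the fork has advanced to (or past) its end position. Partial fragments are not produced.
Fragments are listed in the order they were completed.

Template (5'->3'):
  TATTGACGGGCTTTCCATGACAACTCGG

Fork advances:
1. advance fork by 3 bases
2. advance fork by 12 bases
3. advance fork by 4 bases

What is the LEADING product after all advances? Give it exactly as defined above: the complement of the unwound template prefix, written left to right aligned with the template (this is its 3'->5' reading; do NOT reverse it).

Answer: ATAACTGCCCGAAAGGTAC

Derivation:
Step 1: advance 3 -> fork_pos = 0 + 3 = 3.
Step 2: advance 12 -> fork_pos = 3 + 12 = 15.
Step 3: advance 4 -> fork_pos = 15 + 4 = 19.
Unwound prefix: template[0:19] = TATTGACGGGCTTTCCATG
Complement it base by base (A<->T, C<->G), keeping left-to-right order:
  [0:5] TATTG -> ATAAC
  [5:10] ACGGG -> TGCCC
  [10:15] CTTTC -> GAAAG
  [15:19] CATG -> GTAC
Concatenate: ATAACTGCCCGAAAGGTAC (length 19; written aligned with the template, i.e. 3'->5').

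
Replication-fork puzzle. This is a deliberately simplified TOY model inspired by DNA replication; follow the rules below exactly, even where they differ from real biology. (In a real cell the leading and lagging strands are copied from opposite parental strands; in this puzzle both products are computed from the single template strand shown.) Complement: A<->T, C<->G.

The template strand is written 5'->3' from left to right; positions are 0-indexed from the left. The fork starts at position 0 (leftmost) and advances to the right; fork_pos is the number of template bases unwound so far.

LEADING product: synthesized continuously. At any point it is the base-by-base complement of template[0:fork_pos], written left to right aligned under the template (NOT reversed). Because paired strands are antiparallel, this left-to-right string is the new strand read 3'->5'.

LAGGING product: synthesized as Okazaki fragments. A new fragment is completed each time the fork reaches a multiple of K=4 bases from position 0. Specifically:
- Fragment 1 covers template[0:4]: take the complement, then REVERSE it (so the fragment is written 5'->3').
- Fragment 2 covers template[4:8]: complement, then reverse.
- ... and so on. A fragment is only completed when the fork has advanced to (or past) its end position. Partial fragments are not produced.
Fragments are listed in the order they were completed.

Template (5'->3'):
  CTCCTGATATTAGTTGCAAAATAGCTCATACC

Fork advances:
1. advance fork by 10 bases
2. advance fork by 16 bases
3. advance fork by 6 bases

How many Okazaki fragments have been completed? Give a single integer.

Step 1: advance 10 -> fork_pos = 0 + 10 = 10. Reached multiple(s) of 4: 4, 8 -> fragments 1-2 completed (2 total).
Step 2: advance 16 -> fork_pos = 10 + 16 = 26. Reached multiple(s) of 4: 12, 16, 20, 24 -> fragments 3-6 completed (6 total).
Step 3: advance 6 -> fork_pos = 26 + 6 = 32. Reached multiple(s) of 4: 28, 32 -> fragments 7-8 completed (8 total).
Check: final fork_pos = 32; the multiples of 4 that are <= 32 are 4..32 -> 32 // 4 = 8 completed fragment(s).

Answer: 8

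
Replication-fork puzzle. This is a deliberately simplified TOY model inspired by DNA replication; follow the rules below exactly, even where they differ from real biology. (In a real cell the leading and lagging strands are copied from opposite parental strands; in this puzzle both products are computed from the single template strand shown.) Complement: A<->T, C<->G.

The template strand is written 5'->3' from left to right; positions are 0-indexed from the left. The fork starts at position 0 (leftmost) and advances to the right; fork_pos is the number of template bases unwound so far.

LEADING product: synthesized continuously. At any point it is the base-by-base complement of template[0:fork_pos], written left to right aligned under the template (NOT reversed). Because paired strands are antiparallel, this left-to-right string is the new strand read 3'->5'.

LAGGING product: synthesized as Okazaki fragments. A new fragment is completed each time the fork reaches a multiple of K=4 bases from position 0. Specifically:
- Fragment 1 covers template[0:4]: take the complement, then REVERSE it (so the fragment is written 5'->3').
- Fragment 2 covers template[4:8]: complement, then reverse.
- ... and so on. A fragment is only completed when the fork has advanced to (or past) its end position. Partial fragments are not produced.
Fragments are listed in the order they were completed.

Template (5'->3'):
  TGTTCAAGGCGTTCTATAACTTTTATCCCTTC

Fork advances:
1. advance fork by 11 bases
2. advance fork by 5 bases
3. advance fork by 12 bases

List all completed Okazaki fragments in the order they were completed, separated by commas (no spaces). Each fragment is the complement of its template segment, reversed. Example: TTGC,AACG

Answer: AACA,CTTG,ACGC,TAGA,GTTA,AAAA,GGAT

Derivation:
Step 1: advance 11 -> fork_pos = 0 + 11 = 11. Reached multiple(s) of 4: 4, 8 -> fragments 1-2 completed (2 total).
Step 2: advance 5 -> fork_pos = 11 + 5 = 16. Reached multiple(s) of 4: 12, 16 -> fragments 3-4 completed (4 total).
Step 3: advance 12 -> fork_pos = 16 + 12 = 28. Reached multiple(s) of 4: 20, 24, 28 -> fragments 5-7 completed (7 total).
Final fork_pos = 28, so 7 fragment(s) are complete. Build each: template segment -> complement -> reverse.
Fragment 1: template[0:4] = TGTT -> complement ACAA -> reversed AACA
Fragment 2: template[4:8] = CAAG -> complement GTTC -> reversed CTTG
Fragment 3: template[8:12] = GCGT -> complement CGCA -> reversed ACGC
Fragment 4: template[12:16] = TCTA -> complement AGAT -> reversed TAGA
Fragment 5: template[16:20] = TAAC -> complement ATTG -> reversed GTTA
Fragment 6: template[20:24] = TTTT -> complement AAAA -> reversed AAAA
Fragment 7: template[24:28] = ATCC -> complement TAGG -> reversed GGAT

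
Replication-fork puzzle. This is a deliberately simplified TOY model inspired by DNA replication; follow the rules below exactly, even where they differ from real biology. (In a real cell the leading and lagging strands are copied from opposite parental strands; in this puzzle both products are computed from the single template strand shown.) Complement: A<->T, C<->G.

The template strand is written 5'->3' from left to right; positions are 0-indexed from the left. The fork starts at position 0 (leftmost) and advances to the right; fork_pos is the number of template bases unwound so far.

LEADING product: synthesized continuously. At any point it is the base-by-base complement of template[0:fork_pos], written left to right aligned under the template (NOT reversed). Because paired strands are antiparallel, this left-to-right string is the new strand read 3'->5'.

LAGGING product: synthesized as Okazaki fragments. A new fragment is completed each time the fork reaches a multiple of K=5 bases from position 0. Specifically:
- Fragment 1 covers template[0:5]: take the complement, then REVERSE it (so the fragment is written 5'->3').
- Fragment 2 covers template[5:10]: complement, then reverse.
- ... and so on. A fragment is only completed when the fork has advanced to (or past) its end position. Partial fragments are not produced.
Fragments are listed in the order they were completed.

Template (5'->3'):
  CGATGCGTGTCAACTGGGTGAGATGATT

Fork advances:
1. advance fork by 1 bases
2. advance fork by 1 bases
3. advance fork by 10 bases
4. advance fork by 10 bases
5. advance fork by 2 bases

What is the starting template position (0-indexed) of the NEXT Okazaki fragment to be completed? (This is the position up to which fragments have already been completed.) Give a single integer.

Step 1: advance 1 -> fork_pos = 0 + 1 = 1. Next multiple of 5 is 5 (not reached); still 0 fragment(s).
Step 2: advance 1 -> fork_pos = 1 + 1 = 2. Next multiple of 5 is 5 (not reached); still 0 fragment(s).
Step 3: advance 10 -> fork_pos = 2 + 10 = 12. Reached multiple(s) of 5: 5, 10 -> fragments 1-2 completed (2 total).
Step 4: advance 10 -> fork_pos = 12 + 10 = 22. Reached multiple(s) of 5: 15, 20 -> fragments 3-4 completed (4 total).
Step 5: advance 2 -> fork_pos = 22 + 2 = 24. Next multiple of 5 is 25 (not reached); still 4 fragment(s).
4 fragment(s) completed, covering template[0:20] (4 x 5 = 20). The next fragment, fragment 5, covers template[20:25], so it starts at position 20.

Answer: 20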